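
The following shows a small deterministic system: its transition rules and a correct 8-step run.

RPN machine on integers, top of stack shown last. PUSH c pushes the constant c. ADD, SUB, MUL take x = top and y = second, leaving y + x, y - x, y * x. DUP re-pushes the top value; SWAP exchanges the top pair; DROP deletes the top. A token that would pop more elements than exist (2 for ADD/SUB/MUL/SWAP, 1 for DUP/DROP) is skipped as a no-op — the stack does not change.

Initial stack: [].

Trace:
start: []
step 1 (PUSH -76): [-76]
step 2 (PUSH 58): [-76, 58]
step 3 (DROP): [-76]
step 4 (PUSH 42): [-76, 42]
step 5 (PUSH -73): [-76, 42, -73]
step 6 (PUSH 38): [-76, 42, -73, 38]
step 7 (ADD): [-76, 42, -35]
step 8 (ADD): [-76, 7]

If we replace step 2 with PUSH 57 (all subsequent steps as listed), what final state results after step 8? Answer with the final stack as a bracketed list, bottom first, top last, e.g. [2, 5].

(re-executing from step 2 with the substitution; state before step 2: [-76])
step 2 (PUSH 57): [-76, 57]
step 3 (DROP): [-76]
step 4 (PUSH 42): [-76, 42]
step 5 (PUSH -73): [-76, 42, -73]
step 6 (PUSH 38): [-76, 42, -73, 38]
step 7 (ADD): [-76, 42, -35]
step 8 (ADD): [-76, 7]

[-76, 7]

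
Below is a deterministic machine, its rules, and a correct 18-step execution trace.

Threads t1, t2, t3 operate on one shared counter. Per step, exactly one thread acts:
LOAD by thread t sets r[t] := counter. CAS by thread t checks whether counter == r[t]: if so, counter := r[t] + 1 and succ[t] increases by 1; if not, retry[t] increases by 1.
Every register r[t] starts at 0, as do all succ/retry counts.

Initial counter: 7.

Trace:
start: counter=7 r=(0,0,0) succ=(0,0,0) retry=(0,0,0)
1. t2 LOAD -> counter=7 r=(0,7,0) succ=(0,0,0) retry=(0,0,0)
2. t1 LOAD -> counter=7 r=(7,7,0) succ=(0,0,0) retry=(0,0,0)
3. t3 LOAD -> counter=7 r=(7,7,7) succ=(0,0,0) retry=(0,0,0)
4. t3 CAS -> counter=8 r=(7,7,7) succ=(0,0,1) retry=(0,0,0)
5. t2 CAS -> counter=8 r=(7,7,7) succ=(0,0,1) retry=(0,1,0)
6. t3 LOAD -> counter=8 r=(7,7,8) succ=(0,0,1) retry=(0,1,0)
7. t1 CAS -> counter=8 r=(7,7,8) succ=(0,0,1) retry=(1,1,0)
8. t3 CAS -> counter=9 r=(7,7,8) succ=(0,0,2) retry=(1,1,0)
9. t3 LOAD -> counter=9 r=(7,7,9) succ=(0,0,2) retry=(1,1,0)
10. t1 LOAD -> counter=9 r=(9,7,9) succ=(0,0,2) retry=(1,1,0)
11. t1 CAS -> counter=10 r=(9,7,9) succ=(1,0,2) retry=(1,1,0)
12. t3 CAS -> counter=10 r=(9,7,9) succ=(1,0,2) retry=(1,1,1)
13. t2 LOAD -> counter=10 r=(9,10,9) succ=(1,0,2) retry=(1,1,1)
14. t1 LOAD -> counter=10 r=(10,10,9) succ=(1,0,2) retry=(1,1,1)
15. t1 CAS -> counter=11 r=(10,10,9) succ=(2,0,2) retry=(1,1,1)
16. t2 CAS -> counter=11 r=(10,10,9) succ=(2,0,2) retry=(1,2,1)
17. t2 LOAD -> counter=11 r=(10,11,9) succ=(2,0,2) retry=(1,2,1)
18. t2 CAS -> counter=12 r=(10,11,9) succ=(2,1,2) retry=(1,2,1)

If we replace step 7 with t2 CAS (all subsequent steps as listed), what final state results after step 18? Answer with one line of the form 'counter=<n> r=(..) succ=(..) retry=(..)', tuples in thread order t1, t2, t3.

counter=12 r=(10,11,9) succ=(2,1,2) retry=(0,3,1)

(re-executing from step 7 with the substitution; state before step 7: counter=8 r=(7,7,8) succ=(0,0,1) retry=(0,1,0))
7. t2 CAS -> counter=8 r=(7,7,8) succ=(0,0,1) retry=(0,2,0)
8. t3 CAS -> counter=9 r=(7,7,8) succ=(0,0,2) retry=(0,2,0)
9. t3 LOAD -> counter=9 r=(7,7,9) succ=(0,0,2) retry=(0,2,0)
10. t1 LOAD -> counter=9 r=(9,7,9) succ=(0,0,2) retry=(0,2,0)
11. t1 CAS -> counter=10 r=(9,7,9) succ=(1,0,2) retry=(0,2,0)
12. t3 CAS -> counter=10 r=(9,7,9) succ=(1,0,2) retry=(0,2,1)
13. t2 LOAD -> counter=10 r=(9,10,9) succ=(1,0,2) retry=(0,2,1)
14. t1 LOAD -> counter=10 r=(10,10,9) succ=(1,0,2) retry=(0,2,1)
15. t1 CAS -> counter=11 r=(10,10,9) succ=(2,0,2) retry=(0,2,1)
16. t2 CAS -> counter=11 r=(10,10,9) succ=(2,0,2) retry=(0,3,1)
17. t2 LOAD -> counter=11 r=(10,11,9) succ=(2,0,2) retry=(0,3,1)
18. t2 CAS -> counter=12 r=(10,11,9) succ=(2,1,2) retry=(0,3,1)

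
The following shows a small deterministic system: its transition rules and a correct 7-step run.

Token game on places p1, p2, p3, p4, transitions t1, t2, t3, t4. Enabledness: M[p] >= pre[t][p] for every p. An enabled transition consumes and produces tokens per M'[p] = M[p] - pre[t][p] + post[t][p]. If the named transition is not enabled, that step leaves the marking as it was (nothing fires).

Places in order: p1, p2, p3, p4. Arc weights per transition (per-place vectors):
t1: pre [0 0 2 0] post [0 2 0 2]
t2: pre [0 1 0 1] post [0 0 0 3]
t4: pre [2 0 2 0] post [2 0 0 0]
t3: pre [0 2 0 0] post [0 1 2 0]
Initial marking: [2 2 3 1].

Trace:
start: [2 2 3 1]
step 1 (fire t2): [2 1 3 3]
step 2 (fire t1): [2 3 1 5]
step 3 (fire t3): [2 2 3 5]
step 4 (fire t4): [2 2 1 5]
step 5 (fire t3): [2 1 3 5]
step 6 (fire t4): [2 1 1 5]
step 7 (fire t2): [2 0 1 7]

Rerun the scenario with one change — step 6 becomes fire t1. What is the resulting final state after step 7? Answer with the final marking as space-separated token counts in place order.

2 2 1 9

(re-executing from step 6 with the substitution; state before step 6: [2 1 3 5])
step 6 (fire t1): [2 3 1 7]
step 7 (fire t2): [2 2 1 9]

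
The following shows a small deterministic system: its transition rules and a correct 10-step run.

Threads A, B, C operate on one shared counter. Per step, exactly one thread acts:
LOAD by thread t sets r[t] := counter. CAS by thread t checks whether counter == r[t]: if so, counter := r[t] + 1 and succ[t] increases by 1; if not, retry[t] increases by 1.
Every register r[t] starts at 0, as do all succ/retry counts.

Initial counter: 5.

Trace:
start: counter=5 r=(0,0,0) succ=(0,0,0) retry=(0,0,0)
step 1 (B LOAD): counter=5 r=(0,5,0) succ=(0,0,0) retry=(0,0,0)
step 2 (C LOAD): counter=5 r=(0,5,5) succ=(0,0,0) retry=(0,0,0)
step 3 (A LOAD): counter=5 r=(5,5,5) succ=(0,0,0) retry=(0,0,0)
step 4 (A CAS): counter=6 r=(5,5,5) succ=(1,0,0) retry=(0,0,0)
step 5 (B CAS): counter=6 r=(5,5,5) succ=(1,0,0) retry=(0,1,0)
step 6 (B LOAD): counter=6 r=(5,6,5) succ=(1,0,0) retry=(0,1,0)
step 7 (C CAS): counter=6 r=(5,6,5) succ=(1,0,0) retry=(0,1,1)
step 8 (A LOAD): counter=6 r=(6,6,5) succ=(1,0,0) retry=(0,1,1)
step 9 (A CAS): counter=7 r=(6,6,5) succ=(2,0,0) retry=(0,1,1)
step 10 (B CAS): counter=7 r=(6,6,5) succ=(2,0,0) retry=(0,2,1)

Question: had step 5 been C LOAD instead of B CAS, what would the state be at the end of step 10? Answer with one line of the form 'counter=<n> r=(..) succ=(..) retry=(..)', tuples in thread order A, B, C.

counter=8 r=(7,6,6) succ=(2,0,1) retry=(0,1,0)

(re-executing from step 5 with the substitution; state before step 5: counter=6 r=(5,5,5) succ=(1,0,0) retry=(0,0,0))
step 5 (C LOAD): counter=6 r=(5,5,6) succ=(1,0,0) retry=(0,0,0)
step 6 (B LOAD): counter=6 r=(5,6,6) succ=(1,0,0) retry=(0,0,0)
step 7 (C CAS): counter=7 r=(5,6,6) succ=(1,0,1) retry=(0,0,0)
step 8 (A LOAD): counter=7 r=(7,6,6) succ=(1,0,1) retry=(0,0,0)
step 9 (A CAS): counter=8 r=(7,6,6) succ=(2,0,1) retry=(0,0,0)
step 10 (B CAS): counter=8 r=(7,6,6) succ=(2,0,1) retry=(0,1,0)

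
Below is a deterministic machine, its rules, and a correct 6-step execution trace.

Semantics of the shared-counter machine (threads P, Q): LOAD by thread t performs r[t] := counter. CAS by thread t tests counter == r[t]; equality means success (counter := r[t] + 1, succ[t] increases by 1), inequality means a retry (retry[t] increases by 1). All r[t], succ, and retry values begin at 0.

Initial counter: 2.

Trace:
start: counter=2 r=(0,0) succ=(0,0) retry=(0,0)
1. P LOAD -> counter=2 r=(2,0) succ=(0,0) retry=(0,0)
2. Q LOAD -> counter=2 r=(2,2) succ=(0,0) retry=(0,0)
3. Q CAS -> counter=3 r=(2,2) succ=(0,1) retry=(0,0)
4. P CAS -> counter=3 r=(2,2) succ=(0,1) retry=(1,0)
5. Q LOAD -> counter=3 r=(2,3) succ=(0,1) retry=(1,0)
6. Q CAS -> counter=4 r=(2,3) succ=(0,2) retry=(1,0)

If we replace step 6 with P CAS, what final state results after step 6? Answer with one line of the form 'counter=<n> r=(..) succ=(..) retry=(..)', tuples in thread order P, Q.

(re-executing from step 6 with the substitution; state before step 6: counter=3 r=(2,3) succ=(0,1) retry=(1,0))
6. P CAS -> counter=3 r=(2,3) succ=(0,1) retry=(2,0)

counter=3 r=(2,3) succ=(0,1) retry=(2,0)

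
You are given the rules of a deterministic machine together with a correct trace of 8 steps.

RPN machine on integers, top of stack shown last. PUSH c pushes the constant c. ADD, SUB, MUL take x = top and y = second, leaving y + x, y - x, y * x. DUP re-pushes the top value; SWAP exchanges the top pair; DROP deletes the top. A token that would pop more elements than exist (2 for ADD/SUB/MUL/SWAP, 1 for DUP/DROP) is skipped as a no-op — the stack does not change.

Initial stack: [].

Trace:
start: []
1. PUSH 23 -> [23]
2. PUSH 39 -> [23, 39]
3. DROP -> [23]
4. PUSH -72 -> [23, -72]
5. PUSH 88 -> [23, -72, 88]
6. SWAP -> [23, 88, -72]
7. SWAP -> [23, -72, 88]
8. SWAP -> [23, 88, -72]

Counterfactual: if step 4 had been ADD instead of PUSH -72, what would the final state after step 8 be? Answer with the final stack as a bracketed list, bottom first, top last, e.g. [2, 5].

(re-executing from step 4 with the substitution; state before step 4: [23])
4. ADD -> [23]
5. PUSH 88 -> [23, 88]
6. SWAP -> [88, 23]
7. SWAP -> [23, 88]
8. SWAP -> [88, 23]

[88, 23]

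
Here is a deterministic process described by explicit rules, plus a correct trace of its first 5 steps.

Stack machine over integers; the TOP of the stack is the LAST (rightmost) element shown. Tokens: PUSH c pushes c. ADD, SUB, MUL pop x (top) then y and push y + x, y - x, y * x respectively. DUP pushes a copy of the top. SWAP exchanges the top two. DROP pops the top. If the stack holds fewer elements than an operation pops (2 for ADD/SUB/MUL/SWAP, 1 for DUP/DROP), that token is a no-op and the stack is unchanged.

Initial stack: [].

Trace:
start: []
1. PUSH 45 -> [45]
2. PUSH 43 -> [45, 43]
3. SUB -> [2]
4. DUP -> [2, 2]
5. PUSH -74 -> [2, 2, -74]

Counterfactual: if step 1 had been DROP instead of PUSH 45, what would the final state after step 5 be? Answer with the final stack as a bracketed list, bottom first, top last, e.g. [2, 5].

(re-executing from step 1 with the substitution; state before step 1: [])
1. DROP -> []
2. PUSH 43 -> [43]
3. SUB -> [43]
4. DUP -> [43, 43]
5. PUSH -74 -> [43, 43, -74]

[43, 43, -74]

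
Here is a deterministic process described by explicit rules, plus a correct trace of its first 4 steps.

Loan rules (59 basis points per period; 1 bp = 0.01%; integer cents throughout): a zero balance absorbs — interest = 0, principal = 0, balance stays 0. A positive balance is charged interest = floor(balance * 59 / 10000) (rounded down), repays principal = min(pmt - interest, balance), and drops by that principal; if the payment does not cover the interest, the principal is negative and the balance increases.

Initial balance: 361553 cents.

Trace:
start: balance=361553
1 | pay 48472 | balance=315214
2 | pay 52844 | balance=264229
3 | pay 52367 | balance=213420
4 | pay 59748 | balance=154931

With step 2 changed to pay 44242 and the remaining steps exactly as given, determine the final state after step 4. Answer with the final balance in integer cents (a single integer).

(re-executing from step 2 with the substitution; state before step 2: balance=315214)
2 | pay 44242 | balance=272831
3 | pay 52367 | balance=222073
4 | pay 59748 | balance=163635

163635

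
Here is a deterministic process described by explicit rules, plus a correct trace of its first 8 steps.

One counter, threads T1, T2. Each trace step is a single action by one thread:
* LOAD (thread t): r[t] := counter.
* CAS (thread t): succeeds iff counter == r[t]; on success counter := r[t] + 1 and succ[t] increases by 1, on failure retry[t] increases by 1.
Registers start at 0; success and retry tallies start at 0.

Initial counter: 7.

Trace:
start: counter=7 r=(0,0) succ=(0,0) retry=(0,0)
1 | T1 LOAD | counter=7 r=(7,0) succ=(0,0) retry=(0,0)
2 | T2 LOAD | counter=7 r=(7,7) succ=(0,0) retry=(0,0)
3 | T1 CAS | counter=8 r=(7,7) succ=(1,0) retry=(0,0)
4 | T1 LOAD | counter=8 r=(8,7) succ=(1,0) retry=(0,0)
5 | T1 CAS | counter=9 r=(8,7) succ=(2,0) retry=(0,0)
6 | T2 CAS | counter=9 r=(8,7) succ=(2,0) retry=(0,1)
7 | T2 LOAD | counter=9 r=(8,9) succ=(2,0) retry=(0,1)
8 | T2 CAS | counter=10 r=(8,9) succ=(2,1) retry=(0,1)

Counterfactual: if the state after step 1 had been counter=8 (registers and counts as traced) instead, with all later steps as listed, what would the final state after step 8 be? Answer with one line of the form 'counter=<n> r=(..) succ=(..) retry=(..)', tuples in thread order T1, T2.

counter=10 r=(8,9) succ=(1,1) retry=(1,1)

state after step 1 := counter=8 r=(7,0) succ=(0,0) retry=(0,0)
2 | T2 LOAD | counter=8 r=(7,8) succ=(0,0) retry=(0,0)
3 | T1 CAS | counter=8 r=(7,8) succ=(0,0) retry=(1,0)
4 | T1 LOAD | counter=8 r=(8,8) succ=(0,0) retry=(1,0)
5 | T1 CAS | counter=9 r=(8,8) succ=(1,0) retry=(1,0)
6 | T2 CAS | counter=9 r=(8,8) succ=(1,0) retry=(1,1)
7 | T2 LOAD | counter=9 r=(8,9) succ=(1,0) retry=(1,1)
8 | T2 CAS | counter=10 r=(8,9) succ=(1,1) retry=(1,1)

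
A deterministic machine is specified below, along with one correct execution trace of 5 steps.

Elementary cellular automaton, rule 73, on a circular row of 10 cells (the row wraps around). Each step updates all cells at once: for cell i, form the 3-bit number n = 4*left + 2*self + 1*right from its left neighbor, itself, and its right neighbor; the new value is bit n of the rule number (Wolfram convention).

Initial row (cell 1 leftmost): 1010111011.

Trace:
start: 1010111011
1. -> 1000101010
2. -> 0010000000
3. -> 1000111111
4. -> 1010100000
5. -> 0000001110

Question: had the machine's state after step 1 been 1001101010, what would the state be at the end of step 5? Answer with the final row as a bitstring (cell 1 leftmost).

state after step 1 := 1001101010
2. -> 0001100000
3. -> 1101101111
4. -> 0101101000
5. -> 0001100011

0001100011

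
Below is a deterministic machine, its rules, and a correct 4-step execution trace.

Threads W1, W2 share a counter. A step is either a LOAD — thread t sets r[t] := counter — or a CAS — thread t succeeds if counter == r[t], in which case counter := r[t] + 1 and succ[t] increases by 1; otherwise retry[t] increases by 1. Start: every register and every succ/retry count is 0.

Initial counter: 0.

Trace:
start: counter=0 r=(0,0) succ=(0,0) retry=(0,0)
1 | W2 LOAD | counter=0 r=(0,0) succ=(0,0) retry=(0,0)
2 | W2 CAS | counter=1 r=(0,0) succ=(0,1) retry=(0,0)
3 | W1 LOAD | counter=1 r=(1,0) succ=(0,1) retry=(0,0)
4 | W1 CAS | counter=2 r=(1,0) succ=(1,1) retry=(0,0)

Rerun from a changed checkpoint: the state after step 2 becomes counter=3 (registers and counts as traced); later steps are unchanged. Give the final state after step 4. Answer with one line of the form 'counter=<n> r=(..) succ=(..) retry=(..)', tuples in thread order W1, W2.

state after step 2 := counter=3 r=(0,0) succ=(0,1) retry=(0,0)
3 | W1 LOAD | counter=3 r=(3,0) succ=(0,1) retry=(0,0)
4 | W1 CAS | counter=4 r=(3,0) succ=(1,1) retry=(0,0)

counter=4 r=(3,0) succ=(1,1) retry=(0,0)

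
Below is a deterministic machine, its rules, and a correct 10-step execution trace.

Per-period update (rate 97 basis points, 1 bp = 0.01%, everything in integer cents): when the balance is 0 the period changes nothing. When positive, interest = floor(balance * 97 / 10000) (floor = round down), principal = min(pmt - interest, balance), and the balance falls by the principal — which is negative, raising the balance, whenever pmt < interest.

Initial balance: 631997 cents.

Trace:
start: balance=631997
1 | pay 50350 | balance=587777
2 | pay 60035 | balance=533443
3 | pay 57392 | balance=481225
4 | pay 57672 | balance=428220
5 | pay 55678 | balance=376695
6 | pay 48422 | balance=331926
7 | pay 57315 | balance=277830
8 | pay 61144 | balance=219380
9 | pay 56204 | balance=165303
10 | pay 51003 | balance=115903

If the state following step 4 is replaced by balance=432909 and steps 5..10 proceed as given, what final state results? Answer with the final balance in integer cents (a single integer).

state after step 4 := balance=432909
5 | pay 55678 | balance=381430
6 | pay 48422 | balance=336707
7 | pay 57315 | balance=282658
8 | pay 61144 | balance=224255
9 | pay 56204 | balance=170226
10 | pay 51003 | balance=120874

120874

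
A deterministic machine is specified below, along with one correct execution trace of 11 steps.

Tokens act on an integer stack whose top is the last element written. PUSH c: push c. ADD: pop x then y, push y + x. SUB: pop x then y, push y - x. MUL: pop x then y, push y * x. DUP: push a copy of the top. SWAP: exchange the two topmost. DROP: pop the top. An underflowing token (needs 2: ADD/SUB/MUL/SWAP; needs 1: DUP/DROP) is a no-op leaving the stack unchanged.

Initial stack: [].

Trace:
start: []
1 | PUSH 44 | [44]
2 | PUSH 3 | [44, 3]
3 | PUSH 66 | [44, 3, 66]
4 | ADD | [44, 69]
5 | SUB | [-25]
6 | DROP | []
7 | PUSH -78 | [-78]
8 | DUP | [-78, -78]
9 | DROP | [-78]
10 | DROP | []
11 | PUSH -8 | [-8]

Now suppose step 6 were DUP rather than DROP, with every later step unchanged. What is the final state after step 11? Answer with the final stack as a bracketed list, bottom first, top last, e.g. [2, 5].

(re-executing from step 6 with the substitution; state before step 6: [-25])
6 | DUP | [-25, -25]
7 | PUSH -78 | [-25, -25, -78]
8 | DUP | [-25, -25, -78, -78]
9 | DROP | [-25, -25, -78]
10 | DROP | [-25, -25]
11 | PUSH -8 | [-25, -25, -8]

[-25, -25, -8]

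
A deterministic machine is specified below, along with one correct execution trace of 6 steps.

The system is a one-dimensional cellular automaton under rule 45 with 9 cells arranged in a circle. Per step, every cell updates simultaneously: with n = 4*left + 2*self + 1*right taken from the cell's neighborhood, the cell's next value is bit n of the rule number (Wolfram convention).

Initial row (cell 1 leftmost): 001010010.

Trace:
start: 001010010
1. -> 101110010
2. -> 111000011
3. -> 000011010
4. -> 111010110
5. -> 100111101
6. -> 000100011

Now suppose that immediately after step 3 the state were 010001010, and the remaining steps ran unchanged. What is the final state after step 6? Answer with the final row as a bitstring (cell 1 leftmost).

010000011

state after step 3 := 010001010
4. -> 010101110
5. -> 011111000
6. -> 010000011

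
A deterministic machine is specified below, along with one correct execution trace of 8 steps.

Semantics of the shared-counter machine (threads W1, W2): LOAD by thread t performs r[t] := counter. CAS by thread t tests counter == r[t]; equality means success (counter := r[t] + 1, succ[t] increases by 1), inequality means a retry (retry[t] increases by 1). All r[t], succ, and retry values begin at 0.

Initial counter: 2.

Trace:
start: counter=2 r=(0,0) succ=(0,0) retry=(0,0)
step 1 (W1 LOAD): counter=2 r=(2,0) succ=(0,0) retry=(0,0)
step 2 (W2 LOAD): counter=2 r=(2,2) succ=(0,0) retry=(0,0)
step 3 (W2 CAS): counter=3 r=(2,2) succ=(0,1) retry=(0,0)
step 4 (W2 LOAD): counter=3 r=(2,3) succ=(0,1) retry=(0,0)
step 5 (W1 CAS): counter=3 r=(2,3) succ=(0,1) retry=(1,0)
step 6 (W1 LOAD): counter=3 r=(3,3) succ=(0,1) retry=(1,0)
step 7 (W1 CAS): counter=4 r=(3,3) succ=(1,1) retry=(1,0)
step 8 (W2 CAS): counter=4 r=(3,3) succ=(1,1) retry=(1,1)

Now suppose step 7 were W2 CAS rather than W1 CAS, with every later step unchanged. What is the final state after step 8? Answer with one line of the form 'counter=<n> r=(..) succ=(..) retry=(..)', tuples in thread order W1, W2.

(re-executing from step 7 with the substitution; state before step 7: counter=3 r=(3,3) succ=(0,1) retry=(1,0))
step 7 (W2 CAS): counter=4 r=(3,3) succ=(0,2) retry=(1,0)
step 8 (W2 CAS): counter=4 r=(3,3) succ=(0,2) retry=(1,1)

counter=4 r=(3,3) succ=(0,2) retry=(1,1)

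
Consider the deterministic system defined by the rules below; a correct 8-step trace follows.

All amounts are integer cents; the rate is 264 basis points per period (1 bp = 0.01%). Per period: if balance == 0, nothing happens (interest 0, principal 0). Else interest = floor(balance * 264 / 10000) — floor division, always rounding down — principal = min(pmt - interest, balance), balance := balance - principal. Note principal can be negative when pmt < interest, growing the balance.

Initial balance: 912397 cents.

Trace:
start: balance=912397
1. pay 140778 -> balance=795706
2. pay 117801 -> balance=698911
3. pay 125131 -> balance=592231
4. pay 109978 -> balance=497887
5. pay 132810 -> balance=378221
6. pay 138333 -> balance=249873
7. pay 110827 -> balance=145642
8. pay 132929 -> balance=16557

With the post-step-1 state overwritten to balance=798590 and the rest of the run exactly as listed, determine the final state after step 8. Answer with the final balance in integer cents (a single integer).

20018

state after step 1 := balance=798590
2. pay 117801 -> balance=701871
3. pay 125131 -> balance=595269
4. pay 109978 -> balance=501006
5. pay 132810 -> balance=381422
6. pay 138333 -> balance=253158
7. pay 110827 -> balance=149014
8. pay 132929 -> balance=20018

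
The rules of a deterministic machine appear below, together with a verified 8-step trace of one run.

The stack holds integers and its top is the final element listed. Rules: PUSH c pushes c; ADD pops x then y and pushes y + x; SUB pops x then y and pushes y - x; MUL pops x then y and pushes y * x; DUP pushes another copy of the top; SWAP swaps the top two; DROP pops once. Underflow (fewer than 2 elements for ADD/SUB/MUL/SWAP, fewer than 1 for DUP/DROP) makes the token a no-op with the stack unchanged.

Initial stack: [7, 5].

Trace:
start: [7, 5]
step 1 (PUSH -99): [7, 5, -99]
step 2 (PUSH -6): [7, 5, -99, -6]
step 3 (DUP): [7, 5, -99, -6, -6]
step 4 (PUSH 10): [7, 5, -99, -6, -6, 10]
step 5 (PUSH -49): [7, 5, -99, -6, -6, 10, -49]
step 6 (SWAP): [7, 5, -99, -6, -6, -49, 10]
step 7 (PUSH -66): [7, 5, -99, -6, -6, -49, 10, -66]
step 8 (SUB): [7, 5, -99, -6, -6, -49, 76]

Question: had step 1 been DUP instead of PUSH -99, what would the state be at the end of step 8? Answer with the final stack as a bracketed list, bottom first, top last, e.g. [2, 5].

[7, 5, 5, -6, -6, -49, 76]

(re-executing from step 1 with the substitution; state before step 1: [7, 5])
step 1 (DUP): [7, 5, 5]
step 2 (PUSH -6): [7, 5, 5, -6]
step 3 (DUP): [7, 5, 5, -6, -6]
step 4 (PUSH 10): [7, 5, 5, -6, -6, 10]
step 5 (PUSH -49): [7, 5, 5, -6, -6, 10, -49]
step 6 (SWAP): [7, 5, 5, -6, -6, -49, 10]
step 7 (PUSH -66): [7, 5, 5, -6, -6, -49, 10, -66]
step 8 (SUB): [7, 5, 5, -6, -6, -49, 76]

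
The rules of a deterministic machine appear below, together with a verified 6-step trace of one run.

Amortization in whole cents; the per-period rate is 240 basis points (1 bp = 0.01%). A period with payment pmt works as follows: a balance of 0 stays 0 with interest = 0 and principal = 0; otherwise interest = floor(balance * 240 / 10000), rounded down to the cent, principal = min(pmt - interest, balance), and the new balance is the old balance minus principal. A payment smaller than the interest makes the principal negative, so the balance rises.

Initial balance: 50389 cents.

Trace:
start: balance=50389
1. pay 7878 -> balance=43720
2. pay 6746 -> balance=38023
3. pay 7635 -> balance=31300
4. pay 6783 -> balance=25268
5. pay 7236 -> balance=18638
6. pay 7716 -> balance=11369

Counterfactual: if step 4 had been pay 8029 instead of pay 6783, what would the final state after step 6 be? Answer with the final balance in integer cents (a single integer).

(re-executing from step 4 with the substitution; state before step 4: balance=31300)
4. pay 8029 -> balance=24022
5. pay 7236 -> balance=17362
6. pay 7716 -> balance=10062

10062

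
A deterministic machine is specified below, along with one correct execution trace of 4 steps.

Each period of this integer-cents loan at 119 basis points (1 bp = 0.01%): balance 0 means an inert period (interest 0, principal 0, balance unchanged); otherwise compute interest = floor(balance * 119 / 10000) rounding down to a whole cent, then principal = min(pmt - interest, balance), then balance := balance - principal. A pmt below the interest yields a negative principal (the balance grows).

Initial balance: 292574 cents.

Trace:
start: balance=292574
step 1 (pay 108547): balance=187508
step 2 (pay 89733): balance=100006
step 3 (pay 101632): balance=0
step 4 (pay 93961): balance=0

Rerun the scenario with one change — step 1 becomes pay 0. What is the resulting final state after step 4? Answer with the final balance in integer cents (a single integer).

(re-executing from step 1 with the substitution; state before step 1: balance=292574)
step 1 (pay 0): balance=296055
step 2 (pay 89733): balance=209845
step 3 (pay 101632): balance=110710
step 4 (pay 93961): balance=18066

18066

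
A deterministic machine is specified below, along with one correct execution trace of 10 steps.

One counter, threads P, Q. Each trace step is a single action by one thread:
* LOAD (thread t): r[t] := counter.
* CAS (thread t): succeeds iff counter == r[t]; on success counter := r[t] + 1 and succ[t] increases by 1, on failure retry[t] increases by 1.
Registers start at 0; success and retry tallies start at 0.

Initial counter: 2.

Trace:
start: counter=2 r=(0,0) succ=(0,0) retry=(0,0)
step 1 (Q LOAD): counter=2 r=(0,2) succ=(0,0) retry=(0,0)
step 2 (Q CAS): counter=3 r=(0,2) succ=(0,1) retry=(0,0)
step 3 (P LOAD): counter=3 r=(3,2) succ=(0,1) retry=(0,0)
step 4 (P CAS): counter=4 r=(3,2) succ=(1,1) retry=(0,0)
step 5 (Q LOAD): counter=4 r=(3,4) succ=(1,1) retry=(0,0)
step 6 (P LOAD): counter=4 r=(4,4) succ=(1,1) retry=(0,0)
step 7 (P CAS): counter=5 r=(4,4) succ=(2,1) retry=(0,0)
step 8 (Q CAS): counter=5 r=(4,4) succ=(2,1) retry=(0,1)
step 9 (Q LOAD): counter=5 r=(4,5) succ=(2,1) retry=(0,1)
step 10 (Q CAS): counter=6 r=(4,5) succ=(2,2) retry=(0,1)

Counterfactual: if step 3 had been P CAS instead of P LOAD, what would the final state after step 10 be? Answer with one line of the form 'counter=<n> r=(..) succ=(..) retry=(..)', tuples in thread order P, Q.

counter=5 r=(3,4) succ=(1,2) retry=(2,1)

(re-executing from step 3 with the substitution; state before step 3: counter=3 r=(0,2) succ=(0,1) retry=(0,0))
step 3 (P CAS): counter=3 r=(0,2) succ=(0,1) retry=(1,0)
step 4 (P CAS): counter=3 r=(0,2) succ=(0,1) retry=(2,0)
step 5 (Q LOAD): counter=3 r=(0,3) succ=(0,1) retry=(2,0)
step 6 (P LOAD): counter=3 r=(3,3) succ=(0,1) retry=(2,0)
step 7 (P CAS): counter=4 r=(3,3) succ=(1,1) retry=(2,0)
step 8 (Q CAS): counter=4 r=(3,3) succ=(1,1) retry=(2,1)
step 9 (Q LOAD): counter=4 r=(3,4) succ=(1,1) retry=(2,1)
step 10 (Q CAS): counter=5 r=(3,4) succ=(1,2) retry=(2,1)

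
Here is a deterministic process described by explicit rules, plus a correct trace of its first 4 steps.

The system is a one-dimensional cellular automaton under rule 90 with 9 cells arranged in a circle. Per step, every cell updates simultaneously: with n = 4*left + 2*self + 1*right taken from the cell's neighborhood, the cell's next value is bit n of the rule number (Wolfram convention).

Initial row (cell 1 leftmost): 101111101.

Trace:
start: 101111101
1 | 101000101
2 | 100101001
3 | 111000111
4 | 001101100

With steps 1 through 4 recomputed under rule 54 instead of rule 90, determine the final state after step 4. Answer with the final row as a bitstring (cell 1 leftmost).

(re-executing steps 1..4 under rule 54; state before step 1: 101111101)
1 | 010000010
2 | 111000111
3 | 000101000
4 | 001111100

001111100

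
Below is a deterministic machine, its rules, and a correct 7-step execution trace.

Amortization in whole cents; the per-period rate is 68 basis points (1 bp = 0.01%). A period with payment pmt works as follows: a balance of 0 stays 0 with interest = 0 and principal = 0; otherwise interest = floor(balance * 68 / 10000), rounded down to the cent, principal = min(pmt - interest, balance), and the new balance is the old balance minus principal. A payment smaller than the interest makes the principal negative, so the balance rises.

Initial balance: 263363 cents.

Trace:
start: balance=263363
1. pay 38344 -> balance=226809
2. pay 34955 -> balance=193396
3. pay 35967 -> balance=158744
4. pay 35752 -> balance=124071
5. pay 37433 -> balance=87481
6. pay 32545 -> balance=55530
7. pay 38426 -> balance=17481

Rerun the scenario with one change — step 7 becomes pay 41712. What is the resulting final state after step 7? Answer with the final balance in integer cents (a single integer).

(re-executing from step 7 with the substitution; state before step 7: balance=55530)
7. pay 41712 -> balance=14195

14195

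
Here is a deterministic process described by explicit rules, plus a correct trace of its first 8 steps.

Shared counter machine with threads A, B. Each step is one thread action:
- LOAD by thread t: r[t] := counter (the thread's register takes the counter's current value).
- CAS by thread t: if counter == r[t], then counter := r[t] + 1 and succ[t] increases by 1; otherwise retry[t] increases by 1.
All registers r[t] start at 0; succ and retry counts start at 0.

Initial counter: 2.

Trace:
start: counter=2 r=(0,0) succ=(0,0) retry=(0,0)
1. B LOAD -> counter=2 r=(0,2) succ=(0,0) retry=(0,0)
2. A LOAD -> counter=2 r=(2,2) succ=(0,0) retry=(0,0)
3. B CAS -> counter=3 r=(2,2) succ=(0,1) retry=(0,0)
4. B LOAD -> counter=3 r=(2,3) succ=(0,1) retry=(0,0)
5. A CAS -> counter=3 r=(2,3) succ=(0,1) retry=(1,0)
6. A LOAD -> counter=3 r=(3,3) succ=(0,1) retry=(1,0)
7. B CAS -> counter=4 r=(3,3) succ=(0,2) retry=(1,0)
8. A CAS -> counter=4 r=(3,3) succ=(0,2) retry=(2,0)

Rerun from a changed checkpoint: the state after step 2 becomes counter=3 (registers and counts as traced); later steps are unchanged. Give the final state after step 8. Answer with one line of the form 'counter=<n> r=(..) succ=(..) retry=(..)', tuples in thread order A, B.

counter=4 r=(3,3) succ=(0,1) retry=(2,1)

state after step 2 := counter=3 r=(2,2) succ=(0,0) retry=(0,0)
3. B CAS -> counter=3 r=(2,2) succ=(0,0) retry=(0,1)
4. B LOAD -> counter=3 r=(2,3) succ=(0,0) retry=(0,1)
5. A CAS -> counter=3 r=(2,3) succ=(0,0) retry=(1,1)
6. A LOAD -> counter=3 r=(3,3) succ=(0,0) retry=(1,1)
7. B CAS -> counter=4 r=(3,3) succ=(0,1) retry=(1,1)
8. A CAS -> counter=4 r=(3,3) succ=(0,1) retry=(2,1)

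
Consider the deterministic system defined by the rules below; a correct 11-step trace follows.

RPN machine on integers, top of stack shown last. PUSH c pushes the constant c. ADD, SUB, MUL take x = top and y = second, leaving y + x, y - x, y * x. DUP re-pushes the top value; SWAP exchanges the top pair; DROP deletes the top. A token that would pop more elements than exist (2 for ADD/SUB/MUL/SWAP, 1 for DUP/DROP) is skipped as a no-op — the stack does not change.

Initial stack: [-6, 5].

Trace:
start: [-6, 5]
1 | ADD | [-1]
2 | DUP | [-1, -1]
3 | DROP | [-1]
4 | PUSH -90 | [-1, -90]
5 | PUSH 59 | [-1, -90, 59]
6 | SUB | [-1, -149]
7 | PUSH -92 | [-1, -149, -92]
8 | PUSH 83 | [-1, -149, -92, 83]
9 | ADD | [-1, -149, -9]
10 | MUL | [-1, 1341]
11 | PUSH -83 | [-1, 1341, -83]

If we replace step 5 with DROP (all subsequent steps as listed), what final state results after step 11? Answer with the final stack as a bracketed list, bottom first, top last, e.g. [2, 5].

[9, -83]

(re-executing from step 5 with the substitution; state before step 5: [-1, -90])
5 | DROP | [-1]
6 | SUB | [-1]
7 | PUSH -92 | [-1, -92]
8 | PUSH 83 | [-1, -92, 83]
9 | ADD | [-1, -9]
10 | MUL | [9]
11 | PUSH -83 | [9, -83]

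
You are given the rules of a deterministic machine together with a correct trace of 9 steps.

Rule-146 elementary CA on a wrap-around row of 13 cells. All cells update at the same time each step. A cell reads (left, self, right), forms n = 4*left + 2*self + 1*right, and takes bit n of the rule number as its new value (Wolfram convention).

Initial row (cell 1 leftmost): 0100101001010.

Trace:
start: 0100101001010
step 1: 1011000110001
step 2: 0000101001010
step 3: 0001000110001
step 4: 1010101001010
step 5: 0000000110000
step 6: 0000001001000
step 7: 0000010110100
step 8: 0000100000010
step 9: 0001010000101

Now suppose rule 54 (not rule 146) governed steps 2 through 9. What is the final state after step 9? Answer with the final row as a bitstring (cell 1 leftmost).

(re-executing steps 2..9 under rule 54; state before step 2: 1011000110001)
step 2: 0100101001010
step 3: 1111111111111
step 4: 0000000000000
step 5: 0000000000000
step 6: 0000000000000
step 7: 0000000000000
step 8: 0000000000000
step 9: 0000000000000

0000000000000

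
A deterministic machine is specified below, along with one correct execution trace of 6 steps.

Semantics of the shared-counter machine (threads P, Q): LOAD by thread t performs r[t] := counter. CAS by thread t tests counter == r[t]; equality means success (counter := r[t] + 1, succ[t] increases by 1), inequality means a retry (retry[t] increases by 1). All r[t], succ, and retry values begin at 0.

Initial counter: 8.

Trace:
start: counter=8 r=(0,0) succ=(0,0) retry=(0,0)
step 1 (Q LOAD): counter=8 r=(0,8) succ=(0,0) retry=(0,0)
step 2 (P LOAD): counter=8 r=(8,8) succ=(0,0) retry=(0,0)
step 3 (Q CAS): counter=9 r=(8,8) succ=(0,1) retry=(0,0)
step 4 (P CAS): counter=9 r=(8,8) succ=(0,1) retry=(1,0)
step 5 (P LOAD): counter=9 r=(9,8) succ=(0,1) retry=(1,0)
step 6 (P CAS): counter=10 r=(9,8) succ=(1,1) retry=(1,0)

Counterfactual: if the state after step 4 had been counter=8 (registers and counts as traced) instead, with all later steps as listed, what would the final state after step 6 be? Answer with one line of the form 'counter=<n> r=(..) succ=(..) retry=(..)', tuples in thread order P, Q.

state after step 4 := counter=8 r=(8,8) succ=(0,1) retry=(1,0)
step 5 (P LOAD): counter=8 r=(8,8) succ=(0,1) retry=(1,0)
step 6 (P CAS): counter=9 r=(8,8) succ=(1,1) retry=(1,0)

counter=9 r=(8,8) succ=(1,1) retry=(1,0)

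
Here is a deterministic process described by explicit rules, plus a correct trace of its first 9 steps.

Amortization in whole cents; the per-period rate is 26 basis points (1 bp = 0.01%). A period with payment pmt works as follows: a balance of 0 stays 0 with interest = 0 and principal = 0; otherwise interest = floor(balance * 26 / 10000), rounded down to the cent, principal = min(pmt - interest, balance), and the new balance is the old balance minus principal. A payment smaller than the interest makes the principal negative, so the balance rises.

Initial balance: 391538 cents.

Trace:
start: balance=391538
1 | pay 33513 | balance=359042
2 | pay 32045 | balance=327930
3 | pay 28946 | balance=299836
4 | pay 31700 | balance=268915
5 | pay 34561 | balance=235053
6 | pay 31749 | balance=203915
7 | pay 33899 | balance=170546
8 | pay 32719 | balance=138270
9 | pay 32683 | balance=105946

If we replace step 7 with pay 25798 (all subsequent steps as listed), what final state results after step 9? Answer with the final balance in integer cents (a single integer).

(re-executing from step 7 with the substitution; state before step 7: balance=203915)
7 | pay 25798 | balance=178647
8 | pay 32719 | balance=146392
9 | pay 32683 | balance=114089

114089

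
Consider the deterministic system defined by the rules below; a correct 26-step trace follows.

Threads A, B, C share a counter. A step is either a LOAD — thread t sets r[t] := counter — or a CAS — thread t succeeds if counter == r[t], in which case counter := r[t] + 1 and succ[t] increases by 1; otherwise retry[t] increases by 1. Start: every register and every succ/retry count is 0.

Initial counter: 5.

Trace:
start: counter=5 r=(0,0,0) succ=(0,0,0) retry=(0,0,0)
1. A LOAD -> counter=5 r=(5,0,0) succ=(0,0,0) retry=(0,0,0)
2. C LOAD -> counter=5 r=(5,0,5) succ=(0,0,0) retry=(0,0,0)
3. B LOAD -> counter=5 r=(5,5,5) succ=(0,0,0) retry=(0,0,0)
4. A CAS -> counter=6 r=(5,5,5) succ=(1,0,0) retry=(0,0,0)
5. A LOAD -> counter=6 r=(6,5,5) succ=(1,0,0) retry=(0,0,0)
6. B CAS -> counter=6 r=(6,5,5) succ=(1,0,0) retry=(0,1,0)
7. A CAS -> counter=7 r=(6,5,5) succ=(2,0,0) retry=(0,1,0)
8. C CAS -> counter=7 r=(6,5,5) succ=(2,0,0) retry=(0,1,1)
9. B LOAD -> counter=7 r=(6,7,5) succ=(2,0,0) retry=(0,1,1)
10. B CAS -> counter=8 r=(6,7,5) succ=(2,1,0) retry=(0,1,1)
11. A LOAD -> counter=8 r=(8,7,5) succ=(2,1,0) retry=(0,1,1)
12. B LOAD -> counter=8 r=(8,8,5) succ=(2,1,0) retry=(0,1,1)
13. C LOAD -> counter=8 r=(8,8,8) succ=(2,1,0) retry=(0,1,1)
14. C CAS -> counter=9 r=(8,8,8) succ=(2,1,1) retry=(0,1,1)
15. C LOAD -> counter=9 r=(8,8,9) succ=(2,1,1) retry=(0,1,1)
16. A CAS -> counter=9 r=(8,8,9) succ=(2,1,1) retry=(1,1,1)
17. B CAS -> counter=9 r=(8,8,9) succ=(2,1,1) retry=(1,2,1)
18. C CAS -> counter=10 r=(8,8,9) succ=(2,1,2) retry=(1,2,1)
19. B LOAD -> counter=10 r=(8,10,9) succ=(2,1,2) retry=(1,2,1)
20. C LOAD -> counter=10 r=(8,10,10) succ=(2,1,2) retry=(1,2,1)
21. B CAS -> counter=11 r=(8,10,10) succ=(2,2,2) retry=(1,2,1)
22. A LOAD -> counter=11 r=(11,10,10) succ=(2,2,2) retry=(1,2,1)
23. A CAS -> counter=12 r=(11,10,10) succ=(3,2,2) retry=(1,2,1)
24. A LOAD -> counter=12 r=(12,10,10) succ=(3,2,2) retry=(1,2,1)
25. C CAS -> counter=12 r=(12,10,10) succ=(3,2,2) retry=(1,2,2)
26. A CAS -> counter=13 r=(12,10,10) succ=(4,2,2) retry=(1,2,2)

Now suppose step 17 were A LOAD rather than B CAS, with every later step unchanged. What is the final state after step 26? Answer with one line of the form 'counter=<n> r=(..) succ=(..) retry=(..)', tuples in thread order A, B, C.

counter=13 r=(12,10,10) succ=(4,2,2) retry=(1,1,2)

(re-executing from step 17 with the substitution; state before step 17: counter=9 r=(8,8,9) succ=(2,1,1) retry=(1,1,1))
17. A LOAD -> counter=9 r=(9,8,9) succ=(2,1,1) retry=(1,1,1)
18. C CAS -> counter=10 r=(9,8,9) succ=(2,1,2) retry=(1,1,1)
19. B LOAD -> counter=10 r=(9,10,9) succ=(2,1,2) retry=(1,1,1)
20. C LOAD -> counter=10 r=(9,10,10) succ=(2,1,2) retry=(1,1,1)
21. B CAS -> counter=11 r=(9,10,10) succ=(2,2,2) retry=(1,1,1)
22. A LOAD -> counter=11 r=(11,10,10) succ=(2,2,2) retry=(1,1,1)
23. A CAS -> counter=12 r=(11,10,10) succ=(3,2,2) retry=(1,1,1)
24. A LOAD -> counter=12 r=(12,10,10) succ=(3,2,2) retry=(1,1,1)
25. C CAS -> counter=12 r=(12,10,10) succ=(3,2,2) retry=(1,1,2)
26. A CAS -> counter=13 r=(12,10,10) succ=(4,2,2) retry=(1,1,2)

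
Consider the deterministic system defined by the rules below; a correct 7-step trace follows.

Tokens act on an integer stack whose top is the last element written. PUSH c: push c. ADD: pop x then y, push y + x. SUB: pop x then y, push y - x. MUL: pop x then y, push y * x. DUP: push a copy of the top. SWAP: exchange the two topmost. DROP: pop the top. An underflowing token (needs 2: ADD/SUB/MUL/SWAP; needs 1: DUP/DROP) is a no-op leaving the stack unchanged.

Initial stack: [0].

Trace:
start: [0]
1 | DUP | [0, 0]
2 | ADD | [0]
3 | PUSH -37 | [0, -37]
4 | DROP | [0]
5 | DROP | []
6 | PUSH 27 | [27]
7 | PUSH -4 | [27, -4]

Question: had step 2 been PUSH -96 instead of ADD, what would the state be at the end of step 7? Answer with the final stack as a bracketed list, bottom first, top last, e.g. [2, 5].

[0, 0, 27, -4]

(re-executing from step 2 with the substitution; state before step 2: [0, 0])
2 | PUSH -96 | [0, 0, -96]
3 | PUSH -37 | [0, 0, -96, -37]
4 | DROP | [0, 0, -96]
5 | DROP | [0, 0]
6 | PUSH 27 | [0, 0, 27]
7 | PUSH -4 | [0, 0, 27, -4]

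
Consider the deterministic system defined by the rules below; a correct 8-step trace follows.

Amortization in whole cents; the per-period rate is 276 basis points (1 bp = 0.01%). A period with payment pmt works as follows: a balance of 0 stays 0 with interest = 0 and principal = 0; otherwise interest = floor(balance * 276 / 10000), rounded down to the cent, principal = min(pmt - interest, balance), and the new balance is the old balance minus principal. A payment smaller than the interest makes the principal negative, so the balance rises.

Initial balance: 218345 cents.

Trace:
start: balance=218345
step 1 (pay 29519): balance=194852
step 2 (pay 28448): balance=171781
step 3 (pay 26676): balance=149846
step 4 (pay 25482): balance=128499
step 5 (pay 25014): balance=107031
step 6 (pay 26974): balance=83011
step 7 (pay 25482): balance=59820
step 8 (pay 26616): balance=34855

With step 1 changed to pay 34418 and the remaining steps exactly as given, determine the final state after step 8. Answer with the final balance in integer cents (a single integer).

(re-executing from step 1 with the substitution; state before step 1: balance=218345)
step 1 (pay 34418): balance=189953
step 2 (pay 28448): balance=166747
step 3 (pay 26676): balance=144673
step 4 (pay 25482): balance=123183
step 5 (pay 25014): balance=101568
step 6 (pay 26974): balance=77397
step 7 (pay 25482): balance=54051
step 8 (pay 26616): balance=28926

28926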